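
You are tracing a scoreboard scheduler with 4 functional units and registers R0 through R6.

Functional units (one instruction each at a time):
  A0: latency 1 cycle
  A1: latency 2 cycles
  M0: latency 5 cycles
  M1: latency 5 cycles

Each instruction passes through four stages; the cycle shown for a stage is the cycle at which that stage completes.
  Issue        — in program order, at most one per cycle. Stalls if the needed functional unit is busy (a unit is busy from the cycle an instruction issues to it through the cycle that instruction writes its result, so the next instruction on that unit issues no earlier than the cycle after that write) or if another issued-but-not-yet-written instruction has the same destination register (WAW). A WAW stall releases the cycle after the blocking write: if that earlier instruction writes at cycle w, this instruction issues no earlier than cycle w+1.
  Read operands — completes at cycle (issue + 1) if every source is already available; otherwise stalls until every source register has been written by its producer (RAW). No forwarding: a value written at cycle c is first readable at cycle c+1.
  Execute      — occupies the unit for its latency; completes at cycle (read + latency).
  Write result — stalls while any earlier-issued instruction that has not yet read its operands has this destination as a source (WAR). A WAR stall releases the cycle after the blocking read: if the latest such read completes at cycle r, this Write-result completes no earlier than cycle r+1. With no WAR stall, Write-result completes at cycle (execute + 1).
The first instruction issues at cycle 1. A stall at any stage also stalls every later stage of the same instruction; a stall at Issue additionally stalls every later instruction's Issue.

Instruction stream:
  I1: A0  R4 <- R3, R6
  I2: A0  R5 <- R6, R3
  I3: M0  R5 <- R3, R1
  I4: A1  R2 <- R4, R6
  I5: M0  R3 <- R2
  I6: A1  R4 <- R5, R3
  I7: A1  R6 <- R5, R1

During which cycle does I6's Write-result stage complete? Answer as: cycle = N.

t=1  I1 issues→A0
t=2  I1 reads
t=3  I1 exec-done
t=4  I1 writes R4
t=5  I2 issues→A0
t=6  I2 reads
t=7  I2 exec-done
t=8  I2 writes R5
t=9  I3 issues→M0
t=10  I3 reads | I4 issues→A1
t=11  I4 reads
t=13  I4 exec-done
t=14  I4 writes R2
t=15  I3 exec-done
t=16  I3 writes R5
t=17  I5 issues→M0
t=18  I5 reads | I6 issues→A1
t=23  I5 exec-done
t=24  I5 writes R3
t=25  I6 reads
t=27  I6 exec-done
t=28  I6 writes R4
t=29  I7 issues→A1
t=30  I7 reads
t=32  I7 exec-done
t=33  I7 writes R6

cycle = 28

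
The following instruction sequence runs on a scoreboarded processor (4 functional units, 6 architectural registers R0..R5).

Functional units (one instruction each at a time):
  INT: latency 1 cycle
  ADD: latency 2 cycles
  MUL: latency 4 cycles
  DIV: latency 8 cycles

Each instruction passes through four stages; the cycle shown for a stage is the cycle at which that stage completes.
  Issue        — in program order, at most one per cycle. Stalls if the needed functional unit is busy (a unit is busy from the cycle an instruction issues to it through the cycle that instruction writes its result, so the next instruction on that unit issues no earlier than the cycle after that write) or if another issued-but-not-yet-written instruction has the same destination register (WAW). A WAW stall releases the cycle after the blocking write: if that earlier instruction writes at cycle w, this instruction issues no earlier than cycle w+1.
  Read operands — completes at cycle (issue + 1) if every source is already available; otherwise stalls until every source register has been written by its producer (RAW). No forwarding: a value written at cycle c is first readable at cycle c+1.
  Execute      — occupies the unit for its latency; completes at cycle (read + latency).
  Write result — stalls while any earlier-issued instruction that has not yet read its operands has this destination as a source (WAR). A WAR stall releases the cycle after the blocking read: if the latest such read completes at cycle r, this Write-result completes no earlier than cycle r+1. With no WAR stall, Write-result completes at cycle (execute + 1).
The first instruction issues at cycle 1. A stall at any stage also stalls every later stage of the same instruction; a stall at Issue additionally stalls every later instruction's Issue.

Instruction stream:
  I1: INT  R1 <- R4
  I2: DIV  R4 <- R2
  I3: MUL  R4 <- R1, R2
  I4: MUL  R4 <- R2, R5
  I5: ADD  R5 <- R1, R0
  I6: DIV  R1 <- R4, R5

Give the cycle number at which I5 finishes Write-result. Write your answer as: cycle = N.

cycle 1: I1 dispatched to INT
cycle 2: I1 operands ready · I2 dispatched to DIV
cycle 3: I1 complete · I2 operands ready
cycle 4: R1←I1
cycle 11: I2 complete
cycle 12: R4←I2
cycle 13: I3 dispatched to MUL
cycle 14: I3 operands ready
cycle 18: I3 complete
cycle 19: R4←I3
cycle 20: I4 dispatched to MUL
cycle 21: I4 operands ready · I5 dispatched to ADD
cycle 22: I5 operands ready · I6 dispatched to DIV
cycle 24: I5 complete
cycle 25: I4 complete · R5←I5
cycle 26: R4←I4
cycle 27: I6 operands ready
cycle 35: I6 complete
cycle 36: R1←I6

cycle = 25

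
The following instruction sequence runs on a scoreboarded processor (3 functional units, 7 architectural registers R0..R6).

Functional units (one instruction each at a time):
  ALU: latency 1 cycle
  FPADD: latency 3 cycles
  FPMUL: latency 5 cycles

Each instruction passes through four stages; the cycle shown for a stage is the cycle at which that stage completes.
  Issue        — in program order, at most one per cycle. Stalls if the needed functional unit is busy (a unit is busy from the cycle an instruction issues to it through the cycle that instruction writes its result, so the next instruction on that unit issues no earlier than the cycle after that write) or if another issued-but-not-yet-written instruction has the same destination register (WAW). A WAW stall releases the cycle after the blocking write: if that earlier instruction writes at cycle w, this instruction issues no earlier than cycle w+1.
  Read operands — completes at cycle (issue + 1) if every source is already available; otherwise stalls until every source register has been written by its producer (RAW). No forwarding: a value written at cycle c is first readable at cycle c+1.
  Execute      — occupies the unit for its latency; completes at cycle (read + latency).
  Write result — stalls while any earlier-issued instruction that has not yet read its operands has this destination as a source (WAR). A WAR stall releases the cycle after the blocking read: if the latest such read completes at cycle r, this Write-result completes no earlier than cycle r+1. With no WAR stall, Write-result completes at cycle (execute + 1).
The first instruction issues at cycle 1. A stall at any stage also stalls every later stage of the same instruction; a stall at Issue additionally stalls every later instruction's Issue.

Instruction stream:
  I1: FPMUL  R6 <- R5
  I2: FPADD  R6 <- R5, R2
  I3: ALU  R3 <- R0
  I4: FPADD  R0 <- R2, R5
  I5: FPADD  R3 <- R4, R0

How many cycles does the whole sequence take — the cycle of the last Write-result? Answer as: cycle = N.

t=1  issue I1 (FPMUL)
t=2  I1 read-ops
t=7  I1 finished on FPMUL
t=8  I1→R6
t=9  issue I2 (FPADD)
t=10  I2 read-ops · issue I3 (ALU)
t=11  I3 read-ops
t=12  I3 finished on ALU
t=13  I2 finished on FPADD · I3→R3
t=14  I2→R6
t=15  issue I4 (FPADD)
t=16  I4 read-ops
t=19  I4 finished on FPADD
t=20  I4→R0
t=21  issue I5 (FPADD)
t=22  I5 read-ops
t=25  I5 finished on FPADD
t=26  I5→R3

cycle = 26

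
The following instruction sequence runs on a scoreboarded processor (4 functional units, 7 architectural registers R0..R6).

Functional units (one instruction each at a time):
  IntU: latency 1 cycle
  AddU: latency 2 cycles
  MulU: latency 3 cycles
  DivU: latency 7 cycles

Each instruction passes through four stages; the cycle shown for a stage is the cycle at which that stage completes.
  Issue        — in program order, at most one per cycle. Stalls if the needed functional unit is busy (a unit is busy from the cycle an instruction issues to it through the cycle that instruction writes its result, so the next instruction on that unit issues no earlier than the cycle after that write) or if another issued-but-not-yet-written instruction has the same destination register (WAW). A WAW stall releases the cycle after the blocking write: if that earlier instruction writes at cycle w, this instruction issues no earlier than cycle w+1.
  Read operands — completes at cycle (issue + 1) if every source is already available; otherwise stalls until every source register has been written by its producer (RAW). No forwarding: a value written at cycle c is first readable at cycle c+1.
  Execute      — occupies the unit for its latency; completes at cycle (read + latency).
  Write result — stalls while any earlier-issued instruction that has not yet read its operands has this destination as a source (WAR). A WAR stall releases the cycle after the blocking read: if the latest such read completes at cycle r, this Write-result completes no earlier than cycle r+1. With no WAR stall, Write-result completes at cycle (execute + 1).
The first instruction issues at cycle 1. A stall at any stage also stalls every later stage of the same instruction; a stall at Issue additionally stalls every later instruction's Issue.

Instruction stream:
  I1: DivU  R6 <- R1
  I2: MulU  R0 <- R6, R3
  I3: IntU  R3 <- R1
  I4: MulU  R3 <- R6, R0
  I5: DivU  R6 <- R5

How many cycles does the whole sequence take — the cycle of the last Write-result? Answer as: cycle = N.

cycle = 26

c1: I1→DivU
c2: I1 RO | I2→MulU
c3: I3→IntU
c4: I3 RO
c5: I3 EX
c9: I1 EX
c10: I1 WR R6
c11: I2 RO
c12: I3 WR R3
c14: I2 EX
c15: I2 WR R0
c16: I4→MulU
c17: I4 RO | I5→DivU
c18: I5 RO
c20: I4 EX
c21: I4 WR R3
c25: I5 EX
c26: I5 WR R6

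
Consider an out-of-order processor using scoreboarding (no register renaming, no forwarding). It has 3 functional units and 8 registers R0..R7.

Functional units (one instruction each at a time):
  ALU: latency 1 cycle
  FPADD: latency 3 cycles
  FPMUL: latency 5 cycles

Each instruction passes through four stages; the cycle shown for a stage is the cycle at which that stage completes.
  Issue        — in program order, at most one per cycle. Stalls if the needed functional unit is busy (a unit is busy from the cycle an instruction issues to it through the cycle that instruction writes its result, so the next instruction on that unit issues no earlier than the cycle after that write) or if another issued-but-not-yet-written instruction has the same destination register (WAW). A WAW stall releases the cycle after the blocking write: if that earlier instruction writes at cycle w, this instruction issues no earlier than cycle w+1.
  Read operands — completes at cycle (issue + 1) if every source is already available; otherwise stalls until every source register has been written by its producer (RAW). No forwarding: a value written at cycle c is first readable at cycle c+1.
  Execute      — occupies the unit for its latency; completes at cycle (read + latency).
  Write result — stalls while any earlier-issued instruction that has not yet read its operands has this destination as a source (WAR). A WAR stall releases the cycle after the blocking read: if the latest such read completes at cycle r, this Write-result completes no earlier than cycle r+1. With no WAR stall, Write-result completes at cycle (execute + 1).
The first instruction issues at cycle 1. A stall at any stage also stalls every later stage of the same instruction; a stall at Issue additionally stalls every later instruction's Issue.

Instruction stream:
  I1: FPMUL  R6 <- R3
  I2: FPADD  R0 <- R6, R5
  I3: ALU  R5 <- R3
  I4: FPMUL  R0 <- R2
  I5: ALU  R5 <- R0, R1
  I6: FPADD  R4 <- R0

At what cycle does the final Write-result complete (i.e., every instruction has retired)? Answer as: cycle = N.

cycle = 26

t=1  I1→FPMUL
t=2  I1 RO | I2→FPADD
t=3  I3→ALU
t=4  I3 RO
t=5  I3 EX
t=7  I1 EX
t=8  I1 WR R6
t=9  I2 RO
t=10  I3 WR R5
t=12  I2 EX
t=13  I2 WR R0
t=14  I4→FPMUL
t=15  I4 RO | I5→ALU
t=16  I6→FPADD
t=20  I4 EX
t=21  I4 WR R0
t=22  I5 RO | I6 RO
t=23  I5 EX
t=24  I5 WR R5
t=25  I6 EX
t=26  I6 WR R4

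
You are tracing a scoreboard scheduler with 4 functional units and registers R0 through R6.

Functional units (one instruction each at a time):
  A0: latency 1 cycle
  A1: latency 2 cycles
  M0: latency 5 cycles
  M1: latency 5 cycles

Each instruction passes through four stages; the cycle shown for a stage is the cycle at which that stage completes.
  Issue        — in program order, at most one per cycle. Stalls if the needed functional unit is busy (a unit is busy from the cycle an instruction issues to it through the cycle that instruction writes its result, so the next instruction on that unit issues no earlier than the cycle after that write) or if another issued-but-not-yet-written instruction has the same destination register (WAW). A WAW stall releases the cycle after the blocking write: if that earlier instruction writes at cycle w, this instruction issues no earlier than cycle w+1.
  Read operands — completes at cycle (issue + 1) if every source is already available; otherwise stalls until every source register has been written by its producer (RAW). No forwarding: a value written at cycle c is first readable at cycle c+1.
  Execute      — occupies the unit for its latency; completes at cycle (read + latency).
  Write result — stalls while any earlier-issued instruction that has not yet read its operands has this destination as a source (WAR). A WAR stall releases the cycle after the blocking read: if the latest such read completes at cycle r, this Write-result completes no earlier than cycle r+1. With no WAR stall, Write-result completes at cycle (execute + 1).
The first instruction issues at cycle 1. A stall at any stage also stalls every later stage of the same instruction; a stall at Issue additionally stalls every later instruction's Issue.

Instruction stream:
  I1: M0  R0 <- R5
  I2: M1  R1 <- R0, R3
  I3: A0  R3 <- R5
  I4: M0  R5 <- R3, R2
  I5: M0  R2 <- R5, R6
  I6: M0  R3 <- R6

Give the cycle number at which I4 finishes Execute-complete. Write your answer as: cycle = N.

cycle = 16

[1] I1→M0
[2] I1 RO, I2→M1
[3] I3→A0
[4] I3 RO
[5] I3 EX
[7] I1 EX
[8] I1 WR R0
[9] I2 RO, I4→M0
[10] I3 WR R3
[11] I4 RO
[14] I2 EX
[15] I2 WR R1
[16] I4 EX
[17] I4 WR R5
[18] I5→M0
[19] I5 RO
[24] I5 EX
[25] I5 WR R2
[26] I6→M0
[27] I6 RO
[32] I6 EX
[33] I6 WR R3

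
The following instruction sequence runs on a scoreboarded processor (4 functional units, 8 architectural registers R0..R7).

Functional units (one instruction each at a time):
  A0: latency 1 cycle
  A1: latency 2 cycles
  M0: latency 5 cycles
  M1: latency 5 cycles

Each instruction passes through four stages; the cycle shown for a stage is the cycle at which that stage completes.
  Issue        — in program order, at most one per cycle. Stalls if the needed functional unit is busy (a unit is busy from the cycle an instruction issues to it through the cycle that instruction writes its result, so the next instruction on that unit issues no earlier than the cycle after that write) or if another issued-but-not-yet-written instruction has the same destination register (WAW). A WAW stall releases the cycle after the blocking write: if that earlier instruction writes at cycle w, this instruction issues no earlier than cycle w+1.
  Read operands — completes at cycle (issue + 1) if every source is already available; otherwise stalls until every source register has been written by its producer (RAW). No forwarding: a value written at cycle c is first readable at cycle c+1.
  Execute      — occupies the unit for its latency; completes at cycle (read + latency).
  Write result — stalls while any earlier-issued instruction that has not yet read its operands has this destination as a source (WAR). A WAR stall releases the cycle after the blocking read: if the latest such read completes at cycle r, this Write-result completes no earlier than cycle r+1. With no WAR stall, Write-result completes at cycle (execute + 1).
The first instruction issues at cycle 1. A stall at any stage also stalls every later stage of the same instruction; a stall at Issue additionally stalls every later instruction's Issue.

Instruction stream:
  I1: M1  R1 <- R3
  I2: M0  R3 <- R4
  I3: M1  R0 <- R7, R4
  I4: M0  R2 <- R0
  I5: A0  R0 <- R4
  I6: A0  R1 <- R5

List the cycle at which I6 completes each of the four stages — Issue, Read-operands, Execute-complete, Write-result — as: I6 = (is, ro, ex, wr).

cycle 1: I1→M1
cycle 2: I1 RO | I2→M0
cycle 3: I2 RO
cycle 7: I1 EX
cycle 8: I1 WR R1 | I2 EX
cycle 9: I2 WR R3 | I3→M1
cycle 10: I3 RO | I4→M0
cycle 15: I3 EX
cycle 16: I3 WR R0
cycle 17: I4 RO | I5→A0
cycle 18: I5 RO
cycle 19: I5 EX
cycle 20: I5 WR R0
cycle 21: I6→A0
cycle 22: I4 EX | I6 RO
cycle 23: I4 WR R2 | I6 EX
cycle 24: I6 WR R1

I6 = (21, 22, 23, 24)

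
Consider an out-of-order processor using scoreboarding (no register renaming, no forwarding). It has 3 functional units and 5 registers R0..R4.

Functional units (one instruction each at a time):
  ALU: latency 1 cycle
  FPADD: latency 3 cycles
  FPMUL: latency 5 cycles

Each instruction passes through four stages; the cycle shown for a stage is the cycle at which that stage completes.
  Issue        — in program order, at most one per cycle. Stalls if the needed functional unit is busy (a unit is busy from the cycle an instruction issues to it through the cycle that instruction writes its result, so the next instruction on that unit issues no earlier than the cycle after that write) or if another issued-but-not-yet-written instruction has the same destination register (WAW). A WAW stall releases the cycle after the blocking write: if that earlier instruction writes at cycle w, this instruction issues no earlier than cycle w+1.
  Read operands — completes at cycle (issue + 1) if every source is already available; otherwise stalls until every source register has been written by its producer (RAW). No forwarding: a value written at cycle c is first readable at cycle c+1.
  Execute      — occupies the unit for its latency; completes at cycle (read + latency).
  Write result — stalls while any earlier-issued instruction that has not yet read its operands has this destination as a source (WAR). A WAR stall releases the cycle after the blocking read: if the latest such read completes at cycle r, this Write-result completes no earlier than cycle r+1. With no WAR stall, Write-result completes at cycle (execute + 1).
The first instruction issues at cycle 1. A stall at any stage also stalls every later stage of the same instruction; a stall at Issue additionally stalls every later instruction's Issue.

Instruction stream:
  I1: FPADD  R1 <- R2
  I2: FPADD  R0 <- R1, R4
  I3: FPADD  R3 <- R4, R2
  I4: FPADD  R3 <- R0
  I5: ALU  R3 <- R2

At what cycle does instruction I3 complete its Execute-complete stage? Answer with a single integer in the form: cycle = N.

I1: IS=1 RO=2 EX=5 WR=6
I2: IS=7 RO=8 EX=11 WR=12  [struct: FPADD busy until I1 writes@6]
I3: IS=13 RO=14 EX=17 WR=18  [struct: FPADD busy until I2 writes@12]
I4: IS=19 RO=20 EX=23 WR=24  [struct: FPADD busy until I3 writes@18]
I5: IS=25 RO=26 EX=27 WR=28  [WAW R3: wait I4 write@24]

cycle = 17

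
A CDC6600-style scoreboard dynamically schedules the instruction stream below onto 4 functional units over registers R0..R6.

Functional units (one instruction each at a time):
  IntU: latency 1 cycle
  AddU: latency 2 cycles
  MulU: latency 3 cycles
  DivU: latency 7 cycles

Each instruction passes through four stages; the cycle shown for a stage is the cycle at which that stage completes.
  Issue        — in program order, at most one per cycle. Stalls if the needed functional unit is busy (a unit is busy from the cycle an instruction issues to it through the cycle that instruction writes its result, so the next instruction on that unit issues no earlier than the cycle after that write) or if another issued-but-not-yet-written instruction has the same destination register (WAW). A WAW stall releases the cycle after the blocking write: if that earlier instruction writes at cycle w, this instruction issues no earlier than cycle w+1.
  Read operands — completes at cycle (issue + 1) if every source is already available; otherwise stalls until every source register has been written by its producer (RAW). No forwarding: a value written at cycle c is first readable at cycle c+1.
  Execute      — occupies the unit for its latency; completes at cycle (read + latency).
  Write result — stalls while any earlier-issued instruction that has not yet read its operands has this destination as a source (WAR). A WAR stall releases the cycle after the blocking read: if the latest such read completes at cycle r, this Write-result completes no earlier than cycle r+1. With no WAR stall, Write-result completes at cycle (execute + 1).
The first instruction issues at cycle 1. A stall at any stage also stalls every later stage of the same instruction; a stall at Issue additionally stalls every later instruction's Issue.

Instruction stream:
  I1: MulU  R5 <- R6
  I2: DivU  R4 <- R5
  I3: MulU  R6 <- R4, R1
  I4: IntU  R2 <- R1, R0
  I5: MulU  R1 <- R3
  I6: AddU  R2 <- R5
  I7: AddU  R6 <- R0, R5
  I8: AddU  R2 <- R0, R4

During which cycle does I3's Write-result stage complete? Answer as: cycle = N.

cycle = 20

cycle 1: I1→MulU
cycle 2: I1 RO, I2→DivU
cycle 5: I1 EX
cycle 6: I1 WR R5
cycle 7: I2 RO, I3→MulU
cycle 8: I4→IntU
cycle 9: I4 RO
cycle 10: I4 EX
cycle 11: I4 WR R2
cycle 14: I2 EX
cycle 15: I2 WR R4
cycle 16: I3 RO
cycle 19: I3 EX
cycle 20: I3 WR R6
cycle 21: I5→MulU
cycle 22: I5 RO, I6→AddU
cycle 23: I6 RO
cycle 25: I5 EX, I6 EX
cycle 26: I5 WR R1, I6 WR R2
cycle 27: I7→AddU
cycle 28: I7 RO
cycle 30: I7 EX
cycle 31: I7 WR R6
cycle 32: I8→AddU
cycle 33: I8 RO
cycle 35: I8 EX
cycle 36: I8 WR R2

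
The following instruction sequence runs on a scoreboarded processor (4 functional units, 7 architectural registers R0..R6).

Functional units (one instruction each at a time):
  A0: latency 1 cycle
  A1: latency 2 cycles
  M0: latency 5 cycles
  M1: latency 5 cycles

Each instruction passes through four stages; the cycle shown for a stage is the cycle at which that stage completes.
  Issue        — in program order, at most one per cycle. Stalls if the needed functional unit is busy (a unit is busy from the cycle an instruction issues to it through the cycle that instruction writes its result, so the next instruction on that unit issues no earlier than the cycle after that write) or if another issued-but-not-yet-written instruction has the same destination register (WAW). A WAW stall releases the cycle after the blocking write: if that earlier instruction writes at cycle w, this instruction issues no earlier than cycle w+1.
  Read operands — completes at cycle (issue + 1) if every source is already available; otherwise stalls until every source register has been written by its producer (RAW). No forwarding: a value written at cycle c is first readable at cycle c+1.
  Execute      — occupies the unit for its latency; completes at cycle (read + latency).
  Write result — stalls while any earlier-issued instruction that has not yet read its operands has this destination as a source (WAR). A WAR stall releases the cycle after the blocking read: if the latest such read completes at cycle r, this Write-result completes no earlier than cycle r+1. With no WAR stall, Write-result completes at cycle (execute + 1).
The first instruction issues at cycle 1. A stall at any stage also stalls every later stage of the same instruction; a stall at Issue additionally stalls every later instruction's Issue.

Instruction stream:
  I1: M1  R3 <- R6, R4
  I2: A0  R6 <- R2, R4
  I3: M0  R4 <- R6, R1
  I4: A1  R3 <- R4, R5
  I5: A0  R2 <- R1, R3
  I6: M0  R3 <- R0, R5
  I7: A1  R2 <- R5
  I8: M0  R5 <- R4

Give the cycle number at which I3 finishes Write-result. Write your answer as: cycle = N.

cycle = 12

c1: I1→M1
c2: I1 RO | I2→A0
c3: I2 RO | I3→M0
c4: I2 EX
c5: I2 WR R6
c6: I3 RO
c7: I1 EX
c8: I1 WR R3
c9: I4→A1
c10: I5→A0
c11: I3 EX
c12: I3 WR R4
c13: I4 RO
c15: I4 EX
c16: I4 WR R3
c17: I5 RO | I6→M0
c18: I5 EX | I6 RO
c19: I5 WR R2
c20: I7→A1
c21: I7 RO
c23: I6 EX | I7 EX
c24: I6 WR R3 | I7 WR R2
c25: I8→M0
c26: I8 RO
c31: I8 EX
c32: I8 WR R5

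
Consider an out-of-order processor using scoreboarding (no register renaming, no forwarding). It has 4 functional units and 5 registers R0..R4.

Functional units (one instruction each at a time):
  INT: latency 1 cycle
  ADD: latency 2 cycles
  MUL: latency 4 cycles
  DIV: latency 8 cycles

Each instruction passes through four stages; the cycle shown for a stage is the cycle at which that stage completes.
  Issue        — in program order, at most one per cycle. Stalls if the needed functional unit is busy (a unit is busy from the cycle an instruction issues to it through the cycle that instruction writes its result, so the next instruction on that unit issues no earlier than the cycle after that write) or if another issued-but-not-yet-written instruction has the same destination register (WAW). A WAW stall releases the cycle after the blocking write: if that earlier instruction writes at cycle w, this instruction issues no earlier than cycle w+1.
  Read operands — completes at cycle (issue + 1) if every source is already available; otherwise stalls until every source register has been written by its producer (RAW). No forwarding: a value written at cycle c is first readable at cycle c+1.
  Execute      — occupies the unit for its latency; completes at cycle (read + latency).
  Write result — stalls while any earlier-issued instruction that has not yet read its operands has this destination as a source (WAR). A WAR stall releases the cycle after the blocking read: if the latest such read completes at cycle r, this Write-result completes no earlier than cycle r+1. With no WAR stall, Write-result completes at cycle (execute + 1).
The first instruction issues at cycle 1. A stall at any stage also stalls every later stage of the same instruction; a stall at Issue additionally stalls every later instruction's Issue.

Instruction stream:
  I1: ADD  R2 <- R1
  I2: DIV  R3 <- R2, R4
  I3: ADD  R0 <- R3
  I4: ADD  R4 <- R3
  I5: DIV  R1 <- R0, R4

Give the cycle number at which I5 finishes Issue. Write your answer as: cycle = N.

cycle = 21

[1] I1 issues→ADD
[2] I1 reads, I2 issues→DIV
[4] I1 exec-done
[5] I1 writes R2
[6] I2 reads, I3 issues→ADD
[14] I2 exec-done
[15] I2 writes R3
[16] I3 reads
[18] I3 exec-done
[19] I3 writes R0
[20] I4 issues→ADD
[21] I4 reads, I5 issues→DIV
[23] I4 exec-done
[24] I4 writes R4
[25] I5 reads
[33] I5 exec-done
[34] I5 writes R1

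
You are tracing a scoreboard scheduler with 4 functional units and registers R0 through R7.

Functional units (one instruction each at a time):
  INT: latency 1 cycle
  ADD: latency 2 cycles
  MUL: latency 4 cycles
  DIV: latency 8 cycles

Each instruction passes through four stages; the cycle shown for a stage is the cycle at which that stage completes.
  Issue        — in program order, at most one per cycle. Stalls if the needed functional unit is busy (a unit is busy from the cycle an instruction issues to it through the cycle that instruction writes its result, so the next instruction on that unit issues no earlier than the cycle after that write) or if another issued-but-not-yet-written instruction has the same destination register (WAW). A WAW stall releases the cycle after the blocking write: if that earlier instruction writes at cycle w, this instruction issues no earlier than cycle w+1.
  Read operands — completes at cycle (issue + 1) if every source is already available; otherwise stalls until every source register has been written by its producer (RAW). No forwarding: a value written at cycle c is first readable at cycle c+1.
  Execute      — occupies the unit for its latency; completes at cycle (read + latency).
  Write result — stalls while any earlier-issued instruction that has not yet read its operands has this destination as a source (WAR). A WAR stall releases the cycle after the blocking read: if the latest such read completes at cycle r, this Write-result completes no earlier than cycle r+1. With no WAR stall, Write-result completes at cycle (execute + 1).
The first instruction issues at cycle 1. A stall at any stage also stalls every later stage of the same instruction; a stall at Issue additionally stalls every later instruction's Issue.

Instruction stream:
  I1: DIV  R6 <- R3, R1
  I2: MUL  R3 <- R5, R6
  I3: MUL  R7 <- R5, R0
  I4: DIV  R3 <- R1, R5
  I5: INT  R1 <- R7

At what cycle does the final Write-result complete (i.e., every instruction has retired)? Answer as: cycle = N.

cycle 1: I1 dispatched to DIV
cycle 2: I1 operands ready; I2 dispatched to MUL
cycle 10: I1 complete
cycle 11: R6←I1
cycle 12: I2 operands ready
cycle 16: I2 complete
cycle 17: R3←I2
cycle 18: I3 dispatched to MUL
cycle 19: I3 operands ready; I4 dispatched to DIV
cycle 20: I4 operands ready; I5 dispatched to INT
cycle 23: I3 complete
cycle 24: R7←I3
cycle 25: I5 operands ready
cycle 26: I5 complete
cycle 27: R1←I5
cycle 28: I4 complete
cycle 29: R3←I4

cycle = 29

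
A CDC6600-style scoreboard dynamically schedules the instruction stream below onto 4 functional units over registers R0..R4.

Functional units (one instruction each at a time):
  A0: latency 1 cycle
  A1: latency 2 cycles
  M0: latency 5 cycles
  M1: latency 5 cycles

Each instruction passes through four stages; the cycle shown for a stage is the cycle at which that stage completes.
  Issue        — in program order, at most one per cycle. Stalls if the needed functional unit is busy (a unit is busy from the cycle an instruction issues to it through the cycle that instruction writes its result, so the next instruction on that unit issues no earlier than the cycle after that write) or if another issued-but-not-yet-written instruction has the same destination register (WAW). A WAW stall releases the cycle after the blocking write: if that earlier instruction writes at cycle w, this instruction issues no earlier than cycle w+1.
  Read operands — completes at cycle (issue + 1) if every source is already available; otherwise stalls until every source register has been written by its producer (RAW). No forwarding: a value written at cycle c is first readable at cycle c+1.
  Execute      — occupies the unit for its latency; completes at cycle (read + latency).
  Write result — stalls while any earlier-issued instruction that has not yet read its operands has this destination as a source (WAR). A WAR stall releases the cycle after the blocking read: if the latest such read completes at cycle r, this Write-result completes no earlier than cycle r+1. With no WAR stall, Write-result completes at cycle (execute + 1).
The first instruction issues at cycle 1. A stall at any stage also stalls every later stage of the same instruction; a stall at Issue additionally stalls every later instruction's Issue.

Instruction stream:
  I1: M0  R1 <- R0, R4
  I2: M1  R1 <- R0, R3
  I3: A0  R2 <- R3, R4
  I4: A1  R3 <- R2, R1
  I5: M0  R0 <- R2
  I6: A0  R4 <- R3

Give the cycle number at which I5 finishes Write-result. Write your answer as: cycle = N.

cycle 1: I1 issues→M0
cycle 2: I1 reads
cycle 7: I1 exec-done
cycle 8: I1 writes R1
cycle 9: I2 issues→M1
cycle 10: I2 reads; I3 issues→A0
cycle 11: I3 reads; I4 issues→A1
cycle 12: I3 exec-done; I5 issues→M0
cycle 13: I3 writes R2
cycle 14: I5 reads; I6 issues→A0
cycle 15: I2 exec-done
cycle 16: I2 writes R1
cycle 17: I4 reads
cycle 19: I4 exec-done; I5 exec-done
cycle 20: I4 writes R3; I5 writes R0
cycle 21: I6 reads
cycle 22: I6 exec-done
cycle 23: I6 writes R4

cycle = 20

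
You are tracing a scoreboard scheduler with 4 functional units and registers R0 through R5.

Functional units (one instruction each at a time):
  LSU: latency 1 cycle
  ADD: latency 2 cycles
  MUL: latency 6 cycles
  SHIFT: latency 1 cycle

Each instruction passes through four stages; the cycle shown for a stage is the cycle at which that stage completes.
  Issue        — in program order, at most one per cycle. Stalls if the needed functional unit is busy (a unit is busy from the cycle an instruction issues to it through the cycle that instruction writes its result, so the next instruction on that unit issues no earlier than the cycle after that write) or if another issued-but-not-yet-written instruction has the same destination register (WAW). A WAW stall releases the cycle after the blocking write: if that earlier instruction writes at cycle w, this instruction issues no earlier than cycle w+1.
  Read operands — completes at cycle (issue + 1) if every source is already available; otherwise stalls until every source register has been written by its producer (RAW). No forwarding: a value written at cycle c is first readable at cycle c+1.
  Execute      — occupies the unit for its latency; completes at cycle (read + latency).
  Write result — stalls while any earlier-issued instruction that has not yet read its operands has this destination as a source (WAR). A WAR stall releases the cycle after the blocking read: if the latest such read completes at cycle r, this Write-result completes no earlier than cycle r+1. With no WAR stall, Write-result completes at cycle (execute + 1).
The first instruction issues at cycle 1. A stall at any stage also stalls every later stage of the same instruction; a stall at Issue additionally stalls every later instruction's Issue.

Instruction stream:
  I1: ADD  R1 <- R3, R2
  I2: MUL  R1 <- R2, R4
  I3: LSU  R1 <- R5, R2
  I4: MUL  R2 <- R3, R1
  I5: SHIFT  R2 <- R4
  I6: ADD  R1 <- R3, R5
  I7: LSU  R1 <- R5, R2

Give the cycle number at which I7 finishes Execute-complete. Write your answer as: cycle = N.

cycle 1: I1→ADD
cycle 2: I1 RO
cycle 4: I1 EX
cycle 5: I1 WR R1
cycle 6: I2→MUL
cycle 7: I2 RO
cycle 13: I2 EX
cycle 14: I2 WR R1
cycle 15: I3→LSU
cycle 16: I3 RO | I4→MUL
cycle 17: I3 EX
cycle 18: I3 WR R1
cycle 19: I4 RO
cycle 25: I4 EX
cycle 26: I4 WR R2
cycle 27: I5→SHIFT
cycle 28: I5 RO | I6→ADD
cycle 29: I5 EX | I6 RO
cycle 30: I5 WR R2
cycle 31: I6 EX
cycle 32: I6 WR R1
cycle 33: I7→LSU
cycle 34: I7 RO
cycle 35: I7 EX
cycle 36: I7 WR R1

cycle = 35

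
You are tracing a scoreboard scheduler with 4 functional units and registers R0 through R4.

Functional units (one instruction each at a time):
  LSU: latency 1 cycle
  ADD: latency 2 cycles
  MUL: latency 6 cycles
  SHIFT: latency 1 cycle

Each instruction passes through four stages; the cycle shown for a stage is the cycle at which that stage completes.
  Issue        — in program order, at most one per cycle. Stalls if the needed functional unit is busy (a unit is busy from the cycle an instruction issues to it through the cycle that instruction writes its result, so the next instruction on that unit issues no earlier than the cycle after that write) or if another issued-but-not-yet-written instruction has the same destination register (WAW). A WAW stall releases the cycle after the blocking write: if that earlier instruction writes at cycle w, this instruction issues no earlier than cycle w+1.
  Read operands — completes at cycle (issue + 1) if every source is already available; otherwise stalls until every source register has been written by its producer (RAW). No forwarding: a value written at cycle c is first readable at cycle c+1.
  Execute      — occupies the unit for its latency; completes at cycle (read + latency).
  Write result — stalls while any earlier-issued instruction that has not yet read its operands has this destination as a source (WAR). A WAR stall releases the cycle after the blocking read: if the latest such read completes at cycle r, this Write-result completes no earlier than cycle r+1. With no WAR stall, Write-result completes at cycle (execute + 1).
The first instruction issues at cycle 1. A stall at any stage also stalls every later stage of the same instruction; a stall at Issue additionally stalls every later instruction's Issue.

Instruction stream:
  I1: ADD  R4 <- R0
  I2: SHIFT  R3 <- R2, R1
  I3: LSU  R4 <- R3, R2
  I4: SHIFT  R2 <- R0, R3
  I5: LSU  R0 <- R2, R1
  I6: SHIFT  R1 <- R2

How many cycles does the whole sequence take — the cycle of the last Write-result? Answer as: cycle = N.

cycle = 14

t=1  issue I1 (ADD)
t=2  I1 read-ops · issue I2 (SHIFT)
t=3  I2 read-ops
t=4  I1 finished on ADD · I2 finished on SHIFT
t=5  I1→R4 · I2→R3
t=6  issue I3 (LSU)
t=7  I3 read-ops · issue I4 (SHIFT)
t=8  I3 finished on LSU · I4 read-ops
t=9  I3→R4 · I4 finished on SHIFT
t=10  I4→R2 · issue I5 (LSU)
t=11  I5 read-ops · issue I6 (SHIFT)
t=12  I5 finished on LSU · I6 read-ops
t=13  I5→R0 · I6 finished on SHIFT
t=14  I6→R1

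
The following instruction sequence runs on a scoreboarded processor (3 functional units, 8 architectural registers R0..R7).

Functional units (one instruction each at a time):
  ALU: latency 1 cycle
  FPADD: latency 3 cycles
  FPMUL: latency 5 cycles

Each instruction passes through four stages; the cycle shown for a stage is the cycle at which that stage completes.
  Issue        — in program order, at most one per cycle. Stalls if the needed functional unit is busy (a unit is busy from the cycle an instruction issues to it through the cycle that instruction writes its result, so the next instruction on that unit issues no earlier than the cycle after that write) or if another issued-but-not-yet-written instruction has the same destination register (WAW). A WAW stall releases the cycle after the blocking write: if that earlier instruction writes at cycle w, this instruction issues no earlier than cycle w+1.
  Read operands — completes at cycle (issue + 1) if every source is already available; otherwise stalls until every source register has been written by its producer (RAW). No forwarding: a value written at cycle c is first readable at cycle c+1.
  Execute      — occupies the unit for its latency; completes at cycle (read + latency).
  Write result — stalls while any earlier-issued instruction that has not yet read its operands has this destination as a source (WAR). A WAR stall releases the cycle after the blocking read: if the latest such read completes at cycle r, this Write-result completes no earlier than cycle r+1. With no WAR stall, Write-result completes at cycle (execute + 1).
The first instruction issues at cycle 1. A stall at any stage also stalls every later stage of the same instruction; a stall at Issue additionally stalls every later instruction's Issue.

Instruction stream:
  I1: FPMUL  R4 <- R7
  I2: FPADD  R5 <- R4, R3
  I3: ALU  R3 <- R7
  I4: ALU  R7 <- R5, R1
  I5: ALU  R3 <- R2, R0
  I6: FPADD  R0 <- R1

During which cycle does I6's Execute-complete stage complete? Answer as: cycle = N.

cycle = 22

I1  is:1  ro:2  ex:7  wr:8
I2  is:2  ro:9  ex:12  wr:13  — RAW R4: wait I1 write@8
I3  is:3  ro:4  ex:5  wr:10  — WAR R3: wait I2 read@9
I4  is:11  ro:14  ex:15  wr:16  — struct: ALU busy until I3 writes@10, RAW R5: wait I2 write@13
I5  is:17  ro:18  ex:19  wr:20  — struct: ALU busy until I4 writes@16
I6  is:18  ro:19  ex:22  wr:23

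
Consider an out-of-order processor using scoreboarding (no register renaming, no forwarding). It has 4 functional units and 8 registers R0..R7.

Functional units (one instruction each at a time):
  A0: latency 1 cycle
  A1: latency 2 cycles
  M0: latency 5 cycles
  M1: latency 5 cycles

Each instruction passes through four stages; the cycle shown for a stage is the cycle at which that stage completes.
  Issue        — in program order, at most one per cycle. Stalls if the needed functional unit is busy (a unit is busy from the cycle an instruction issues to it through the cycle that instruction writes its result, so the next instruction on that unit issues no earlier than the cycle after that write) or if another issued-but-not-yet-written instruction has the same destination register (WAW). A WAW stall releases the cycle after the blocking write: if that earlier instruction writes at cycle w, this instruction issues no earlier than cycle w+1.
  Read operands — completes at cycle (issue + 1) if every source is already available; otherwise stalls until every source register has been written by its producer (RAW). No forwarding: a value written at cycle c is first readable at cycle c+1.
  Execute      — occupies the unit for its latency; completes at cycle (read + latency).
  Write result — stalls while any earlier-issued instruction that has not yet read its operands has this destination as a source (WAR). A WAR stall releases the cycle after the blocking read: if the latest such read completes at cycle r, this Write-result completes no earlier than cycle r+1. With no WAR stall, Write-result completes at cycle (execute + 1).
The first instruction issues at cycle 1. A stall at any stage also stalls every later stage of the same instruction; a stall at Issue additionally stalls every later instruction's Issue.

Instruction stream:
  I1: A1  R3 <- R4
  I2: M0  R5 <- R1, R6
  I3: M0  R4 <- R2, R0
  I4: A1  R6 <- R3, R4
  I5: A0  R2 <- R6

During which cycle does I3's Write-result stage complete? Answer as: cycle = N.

cycle = 17

1) issue 1, read 2, done 4, write 5
2) issue 2, read 3, done 8, write 9
3) issue 10, read 11, done 16, write 17  <struct: M0 busy until I2 writes@9>
4) issue 11, read 18, done 20, write 21  <RAW R4: wait I3 write@17>
5) issue 12, read 22, done 23, write 24  <RAW R6: wait I4 write@21>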